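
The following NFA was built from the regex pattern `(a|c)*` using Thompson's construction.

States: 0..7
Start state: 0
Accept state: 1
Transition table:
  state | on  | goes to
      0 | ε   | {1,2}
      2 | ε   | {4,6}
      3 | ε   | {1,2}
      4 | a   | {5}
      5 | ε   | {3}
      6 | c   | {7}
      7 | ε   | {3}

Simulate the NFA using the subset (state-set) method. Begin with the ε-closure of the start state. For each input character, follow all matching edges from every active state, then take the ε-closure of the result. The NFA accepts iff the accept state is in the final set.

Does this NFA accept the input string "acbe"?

Answer: REJECT

Derivation:
start: ε-closure({0}) = {0,1,2,4,6}
'a' @ 1: {1,2,3,4,5,6}  ✓accept
'c' @ 2: {1,2,3,4,6,7}  ✓accept
'b' @ 3: {}  — no active states
rest 'e' ignored (set empty)
end set {} — state 1 not in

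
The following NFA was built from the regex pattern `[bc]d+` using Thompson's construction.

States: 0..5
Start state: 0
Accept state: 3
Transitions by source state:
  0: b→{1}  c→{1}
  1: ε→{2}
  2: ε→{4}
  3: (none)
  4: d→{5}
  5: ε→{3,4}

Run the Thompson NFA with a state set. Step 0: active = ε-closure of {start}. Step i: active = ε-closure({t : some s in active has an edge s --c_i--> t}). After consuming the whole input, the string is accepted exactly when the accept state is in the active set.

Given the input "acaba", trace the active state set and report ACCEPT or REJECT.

S₀ = ε-closure({0}) = {0}
'a' @ 1: {}  — state set empty
rest 'caba' ignored (set empty)
final: {}; accept 3 not in set

Answer: REJECT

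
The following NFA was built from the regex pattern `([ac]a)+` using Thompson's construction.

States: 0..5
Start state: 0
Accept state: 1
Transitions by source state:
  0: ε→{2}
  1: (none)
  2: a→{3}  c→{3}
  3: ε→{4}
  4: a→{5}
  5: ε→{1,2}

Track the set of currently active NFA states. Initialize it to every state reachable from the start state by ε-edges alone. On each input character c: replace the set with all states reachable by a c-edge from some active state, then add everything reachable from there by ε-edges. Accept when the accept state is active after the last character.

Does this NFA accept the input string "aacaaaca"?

Answer: ACCEPT

Steps:
S₀ = ε-closure({0}) = {0,2}
'a' @ 1: {3,4}
'a' @ 2: {1,2,5}  ✓accept
'c' @ 3: {3,4}
'a' @ 4: {1,2,5}  ✓accept
'a' @ 5: {3,4}
'a' @ 6: {1,2,5}  ✓accept
'c' @ 7: {3,4}
'a' @ 8: {1,2,5}  ✓accept
end set {1,2,5} — state 1 in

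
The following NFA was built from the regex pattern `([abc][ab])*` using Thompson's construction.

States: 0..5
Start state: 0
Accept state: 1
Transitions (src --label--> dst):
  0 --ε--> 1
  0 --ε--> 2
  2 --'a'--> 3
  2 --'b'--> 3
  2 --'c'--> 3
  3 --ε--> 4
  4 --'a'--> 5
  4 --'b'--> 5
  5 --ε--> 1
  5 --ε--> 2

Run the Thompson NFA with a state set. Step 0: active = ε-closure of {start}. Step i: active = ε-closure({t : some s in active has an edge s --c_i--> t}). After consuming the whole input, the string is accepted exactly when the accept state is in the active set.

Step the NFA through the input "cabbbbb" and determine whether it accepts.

Answer: REJECT

Steps:
start: ε-closure({0}) = {0,1,2}
'c' @ 1: {3,4}
'a' @ 2: {1,2,5}  [accepting]
'b' @ 3: {3,4}
'b' @ 4: {1,2,5}  [accepting]
'b' @ 5: {3,4}
'b' @ 6: {1,2,5}  [accepting]
'b' @ 7: {3,4}
after full input: {3,4}  (accept=1 not in)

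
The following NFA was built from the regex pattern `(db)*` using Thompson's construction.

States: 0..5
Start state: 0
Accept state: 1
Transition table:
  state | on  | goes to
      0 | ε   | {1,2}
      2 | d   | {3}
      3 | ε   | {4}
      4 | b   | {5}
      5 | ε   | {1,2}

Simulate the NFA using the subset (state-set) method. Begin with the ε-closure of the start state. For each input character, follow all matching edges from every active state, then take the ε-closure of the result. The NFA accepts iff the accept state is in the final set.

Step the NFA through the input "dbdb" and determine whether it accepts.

Answer: ACCEPT

Trace:
start: ε-closure({0}) = {0,1,2}
'd' @ 1: {3,4}
'b' @ 2: {1,2,5}  (accept∈set)
'd' @ 3: {3,4}
'b' @ 4: {1,2,5}  (accept∈set)
end set {1,2,5} — state 1 in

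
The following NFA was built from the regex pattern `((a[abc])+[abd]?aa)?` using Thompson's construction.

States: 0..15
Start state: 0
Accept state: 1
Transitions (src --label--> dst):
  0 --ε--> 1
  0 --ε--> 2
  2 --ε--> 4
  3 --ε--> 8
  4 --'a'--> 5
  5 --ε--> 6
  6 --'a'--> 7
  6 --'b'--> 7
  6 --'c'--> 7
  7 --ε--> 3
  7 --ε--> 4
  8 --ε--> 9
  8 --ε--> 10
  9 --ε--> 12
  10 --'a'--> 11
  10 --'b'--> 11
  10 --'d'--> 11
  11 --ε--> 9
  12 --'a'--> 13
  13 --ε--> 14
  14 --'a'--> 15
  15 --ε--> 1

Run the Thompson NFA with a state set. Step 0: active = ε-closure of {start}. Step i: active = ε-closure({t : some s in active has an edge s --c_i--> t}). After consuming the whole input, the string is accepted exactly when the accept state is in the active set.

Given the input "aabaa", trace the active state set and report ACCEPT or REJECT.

S₀ = ε-closure({0}) = {0,1,2,4}
'a' @ 1: {5,6}
'a' @ 2: {3,4,7,8,9,10,12}
'b' @ 3: {9,11,12}
'a' @ 4: {13,14}
'a' @ 5: {1,15}  [accepting]
final: {1,15}; accept 1 in set

Answer: ACCEPT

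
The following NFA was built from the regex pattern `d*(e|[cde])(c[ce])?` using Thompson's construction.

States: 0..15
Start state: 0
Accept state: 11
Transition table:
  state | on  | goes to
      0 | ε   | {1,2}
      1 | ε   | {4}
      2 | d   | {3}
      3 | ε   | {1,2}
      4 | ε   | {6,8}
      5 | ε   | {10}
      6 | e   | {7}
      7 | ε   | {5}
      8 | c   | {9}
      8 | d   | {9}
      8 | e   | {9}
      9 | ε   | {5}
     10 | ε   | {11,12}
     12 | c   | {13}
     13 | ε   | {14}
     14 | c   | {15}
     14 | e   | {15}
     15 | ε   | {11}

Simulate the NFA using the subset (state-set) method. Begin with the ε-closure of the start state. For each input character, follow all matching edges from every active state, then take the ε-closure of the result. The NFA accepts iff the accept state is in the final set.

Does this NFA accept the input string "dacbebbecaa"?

start: ε-closure({0}) = {0,1,2,4,6,8}
'd' @ 1: {1,2,3,4,5,6,8,9,10,11,12}  ✓accept
'a' @ 2: {}  — state set empty
rest 'cbebbecaa' ignored (set empty)
final: {}; accept 11 not in set

Answer: REJECT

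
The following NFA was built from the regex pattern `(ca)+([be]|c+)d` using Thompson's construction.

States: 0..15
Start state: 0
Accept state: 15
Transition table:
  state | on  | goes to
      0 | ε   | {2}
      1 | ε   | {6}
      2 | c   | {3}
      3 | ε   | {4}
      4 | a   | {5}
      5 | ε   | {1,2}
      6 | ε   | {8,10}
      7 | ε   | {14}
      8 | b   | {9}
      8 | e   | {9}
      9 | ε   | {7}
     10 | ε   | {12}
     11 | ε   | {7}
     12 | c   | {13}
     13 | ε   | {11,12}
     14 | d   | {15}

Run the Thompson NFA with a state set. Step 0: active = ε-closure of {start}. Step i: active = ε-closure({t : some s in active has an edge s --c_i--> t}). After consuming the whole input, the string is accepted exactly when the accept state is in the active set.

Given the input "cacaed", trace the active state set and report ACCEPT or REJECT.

start: ε-closure({0}) = {0,2}
'c' @ 1: {3,4}
'a' @ 2: {1,2,5,6,8,10,12}
'c' @ 3: {3,4,7,11,12,13,14}
'a' @ 4: {1,2,5,6,8,10,12}
'e' @ 5: {7,9,14}
'd' @ 6: {15}  [accepting]
after full input: {15}  (accept=15 in)

Answer: ACCEPT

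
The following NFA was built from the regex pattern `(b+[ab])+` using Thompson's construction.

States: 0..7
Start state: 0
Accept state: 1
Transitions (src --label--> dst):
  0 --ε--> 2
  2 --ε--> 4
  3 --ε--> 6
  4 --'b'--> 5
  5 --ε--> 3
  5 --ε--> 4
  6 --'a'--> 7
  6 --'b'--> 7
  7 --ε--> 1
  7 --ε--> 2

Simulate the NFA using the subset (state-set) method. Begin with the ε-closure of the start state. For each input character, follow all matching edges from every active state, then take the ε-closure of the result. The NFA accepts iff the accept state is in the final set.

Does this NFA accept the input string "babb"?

Answer: ACCEPT

Steps:
start: ε-closure({0}) = {0,2,4}
'b' @ 1: {3,4,5,6}
'a' @ 2: {1,2,4,7}  [accepting]
'b' @ 3: {3,4,5,6}
'b' @ 4: {1,2,3,4,5,6,7}  [accepting]
after full input: {1,2,3,4,5,6,7}  (accept=1 in)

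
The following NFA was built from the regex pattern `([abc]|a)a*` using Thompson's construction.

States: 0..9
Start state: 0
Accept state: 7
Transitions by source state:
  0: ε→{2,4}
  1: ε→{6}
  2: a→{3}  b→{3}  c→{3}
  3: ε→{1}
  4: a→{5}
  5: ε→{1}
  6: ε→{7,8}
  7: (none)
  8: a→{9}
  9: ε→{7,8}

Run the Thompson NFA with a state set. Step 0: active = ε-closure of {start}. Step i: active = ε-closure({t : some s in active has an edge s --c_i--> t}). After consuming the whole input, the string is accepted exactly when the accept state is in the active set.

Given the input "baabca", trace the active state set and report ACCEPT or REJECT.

Answer: REJECT

Steps:
start: ε-closure({0}) = {0,2,4}
'b' @ 1: {1,3,6,7,8}  (accept∈set)
'a' @ 2: {7,8,9}  (accept∈set)
'a' @ 3: {7,8,9}  (accept∈set)
'b' @ 4: {}  — state set empty
rest 'ca' ignored (set empty)
final: {}; accept 7 not in set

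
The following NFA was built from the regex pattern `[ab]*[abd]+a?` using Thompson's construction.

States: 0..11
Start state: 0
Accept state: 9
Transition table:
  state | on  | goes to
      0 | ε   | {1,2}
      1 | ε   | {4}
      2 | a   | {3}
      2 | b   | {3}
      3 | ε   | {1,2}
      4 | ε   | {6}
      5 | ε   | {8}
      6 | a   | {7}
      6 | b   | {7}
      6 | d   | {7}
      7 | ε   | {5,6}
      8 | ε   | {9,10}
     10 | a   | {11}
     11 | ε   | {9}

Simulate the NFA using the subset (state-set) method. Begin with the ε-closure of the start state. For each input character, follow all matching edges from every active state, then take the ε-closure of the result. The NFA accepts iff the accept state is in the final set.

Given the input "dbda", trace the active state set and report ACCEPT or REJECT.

S₀ = ε-closure({0}) = {0,1,2,4,6}
'd' @ 1: {5,6,7,8,9,10}  [accepting]
'b' @ 2: {5,6,7,8,9,10}  [accepting]
'd' @ 3: {5,6,7,8,9,10}  [accepting]
'a' @ 4: {5,6,7,8,9,10,11}  [accepting]
after full input: {5,6,7,8,9,10,11}  (accept=9 in)

Answer: ACCEPT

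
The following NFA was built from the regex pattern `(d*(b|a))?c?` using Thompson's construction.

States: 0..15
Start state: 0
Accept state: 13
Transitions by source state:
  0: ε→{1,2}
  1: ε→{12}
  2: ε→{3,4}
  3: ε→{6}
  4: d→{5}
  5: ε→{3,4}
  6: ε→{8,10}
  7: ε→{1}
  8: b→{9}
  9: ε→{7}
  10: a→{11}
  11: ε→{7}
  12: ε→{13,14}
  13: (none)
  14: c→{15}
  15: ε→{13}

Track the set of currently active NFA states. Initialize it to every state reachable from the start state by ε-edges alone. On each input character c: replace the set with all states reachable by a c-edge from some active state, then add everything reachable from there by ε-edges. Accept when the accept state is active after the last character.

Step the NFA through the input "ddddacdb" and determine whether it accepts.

Answer: REJECT

Steps:
initial (ε-close {0}): {0,1,2,3,4,6,8,10,12,13,14}
'd' @ 1: {3,4,5,6,8,10}
'd' @ 2: {3,4,5,6,8,10}
'd' @ 3: {3,4,5,6,8,10}
'd' @ 4: {3,4,5,6,8,10}
'a' @ 5: {1,7,11,12,13,14}  (accept∈set)
'c' @ 6: {13,15}  (accept∈set)
'd' @ 7: {}  — no active states
rest 'b' ignored (set empty)
end set {} — state 13 not in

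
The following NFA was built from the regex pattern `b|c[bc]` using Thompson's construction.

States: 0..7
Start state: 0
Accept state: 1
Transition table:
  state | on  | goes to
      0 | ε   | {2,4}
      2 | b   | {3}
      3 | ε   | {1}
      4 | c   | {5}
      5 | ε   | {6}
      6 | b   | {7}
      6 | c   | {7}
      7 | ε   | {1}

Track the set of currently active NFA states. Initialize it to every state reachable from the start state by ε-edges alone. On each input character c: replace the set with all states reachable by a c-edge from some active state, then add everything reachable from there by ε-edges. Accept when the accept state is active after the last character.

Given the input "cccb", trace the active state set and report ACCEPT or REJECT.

S₀ = ε-closure({0}) = {0,2,4}
'c' @ 1: {5,6}
'c' @ 2: {1,7}  (accept∈set)
'c' @ 3: {}  — state set empty
rest 'b' ignored (set empty)
end set {} — state 1 not in

Answer: REJECT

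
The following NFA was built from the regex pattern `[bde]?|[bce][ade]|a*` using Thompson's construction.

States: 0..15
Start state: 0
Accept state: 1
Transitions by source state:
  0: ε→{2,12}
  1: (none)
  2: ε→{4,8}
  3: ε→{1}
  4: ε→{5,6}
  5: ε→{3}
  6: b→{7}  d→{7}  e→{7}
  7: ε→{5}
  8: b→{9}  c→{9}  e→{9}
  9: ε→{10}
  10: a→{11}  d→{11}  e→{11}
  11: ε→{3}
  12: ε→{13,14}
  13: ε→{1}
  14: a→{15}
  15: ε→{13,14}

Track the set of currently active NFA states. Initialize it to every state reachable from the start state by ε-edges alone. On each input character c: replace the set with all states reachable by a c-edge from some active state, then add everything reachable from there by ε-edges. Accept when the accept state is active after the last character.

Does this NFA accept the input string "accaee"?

start: ε-closure({0}) = {0,1,2,3,4,5,6,8,12,13,14}
'a' @ 1: {1,13,14,15}  (accept∈set)
'c' @ 2: {}  — no active states
rest 'caee' ignored (set empty)
end set {} — state 1 not in

Answer: REJECT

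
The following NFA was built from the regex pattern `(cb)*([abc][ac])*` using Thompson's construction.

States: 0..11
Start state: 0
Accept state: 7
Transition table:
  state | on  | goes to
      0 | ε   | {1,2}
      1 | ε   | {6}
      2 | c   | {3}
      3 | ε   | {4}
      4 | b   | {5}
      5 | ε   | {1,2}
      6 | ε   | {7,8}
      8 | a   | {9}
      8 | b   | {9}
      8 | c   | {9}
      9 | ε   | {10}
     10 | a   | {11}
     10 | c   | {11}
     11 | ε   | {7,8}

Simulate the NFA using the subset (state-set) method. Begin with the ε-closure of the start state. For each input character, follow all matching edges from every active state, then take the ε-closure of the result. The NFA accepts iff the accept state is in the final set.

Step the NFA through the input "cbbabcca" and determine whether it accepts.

S₀ = ε-closure({0}) = {0,1,2,6,7,8}
'c' @ 1: {3,4,9,10}
'b' @ 2: {1,2,5,6,7,8}  ✓accept
'b' @ 3: {9,10}
'a' @ 4: {7,8,11}  ✓accept
'b' @ 5: {9,10}
'c' @ 6: {7,8,11}  ✓accept
'c' @ 7: {9,10}
'a' @ 8: {7,8,11}  ✓accept
end set {7,8,11} — state 7 in

Answer: ACCEPT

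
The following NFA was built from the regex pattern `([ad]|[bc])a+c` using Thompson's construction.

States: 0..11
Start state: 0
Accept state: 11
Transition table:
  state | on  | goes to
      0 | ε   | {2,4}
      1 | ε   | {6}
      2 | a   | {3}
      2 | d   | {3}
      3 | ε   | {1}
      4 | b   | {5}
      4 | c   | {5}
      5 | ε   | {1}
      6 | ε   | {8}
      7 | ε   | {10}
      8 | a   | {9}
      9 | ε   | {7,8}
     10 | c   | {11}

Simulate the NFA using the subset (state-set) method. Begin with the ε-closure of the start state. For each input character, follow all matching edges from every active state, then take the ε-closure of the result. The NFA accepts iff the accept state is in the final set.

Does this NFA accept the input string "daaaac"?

initial (ε-close {0}): {0,2,4}
'd' @ 1: {1,3,6,8}
'a' @ 2: {7,8,9,10}
'a' @ 3: {7,8,9,10}
'a' @ 4: {7,8,9,10}
'a' @ 5: {7,8,9,10}
'c' @ 6: {11}  (accept∈set)
after full input: {11}  (accept=11 in)

Answer: ACCEPT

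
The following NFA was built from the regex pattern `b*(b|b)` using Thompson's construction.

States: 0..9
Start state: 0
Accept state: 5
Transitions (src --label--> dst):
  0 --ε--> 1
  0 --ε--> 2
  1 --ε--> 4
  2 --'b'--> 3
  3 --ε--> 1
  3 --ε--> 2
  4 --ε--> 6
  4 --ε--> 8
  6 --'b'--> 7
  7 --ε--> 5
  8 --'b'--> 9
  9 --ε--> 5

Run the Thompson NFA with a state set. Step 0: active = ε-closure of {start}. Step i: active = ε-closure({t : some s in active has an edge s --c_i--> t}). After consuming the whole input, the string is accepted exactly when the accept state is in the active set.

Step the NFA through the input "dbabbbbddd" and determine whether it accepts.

initial (ε-close {0}): {0,1,2,4,6,8}
'd' @ 1: {}  — state set empty
rest 'babbbbddd' ignored (set empty)
end set {} — state 5 not in

Answer: REJECT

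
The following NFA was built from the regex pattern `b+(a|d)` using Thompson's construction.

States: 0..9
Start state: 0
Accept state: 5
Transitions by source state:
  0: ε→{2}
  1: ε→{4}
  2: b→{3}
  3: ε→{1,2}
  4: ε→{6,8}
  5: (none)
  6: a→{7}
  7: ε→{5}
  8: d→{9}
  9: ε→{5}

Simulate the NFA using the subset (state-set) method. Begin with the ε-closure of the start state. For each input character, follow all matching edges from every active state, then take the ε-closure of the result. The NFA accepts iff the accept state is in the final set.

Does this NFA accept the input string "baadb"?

Answer: REJECT

Trace:
initial (ε-close {0}): {0,2}
'b' @ 1: {1,2,3,4,6,8}
'a' @ 2: {5,7}  ✓accept
'a' @ 3: {}  — dead — no transitions
rest 'db' ignored (set empty)
end set {} — state 5 not in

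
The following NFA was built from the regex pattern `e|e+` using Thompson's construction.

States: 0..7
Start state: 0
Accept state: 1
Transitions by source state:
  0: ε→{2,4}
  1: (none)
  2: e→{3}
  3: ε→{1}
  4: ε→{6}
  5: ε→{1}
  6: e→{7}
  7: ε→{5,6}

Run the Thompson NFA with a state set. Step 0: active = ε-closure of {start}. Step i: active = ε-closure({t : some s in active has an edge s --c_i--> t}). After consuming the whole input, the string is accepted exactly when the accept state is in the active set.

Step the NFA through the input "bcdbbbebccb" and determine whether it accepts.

Answer: REJECT

Derivation:
start: ε-closure({0}) = {0,2,4,6}
'b' @ 1: {}  — dead — no transitions
rest 'cdbbbebccb' ignored (set empty)
after full input: {}  (accept=1 not in)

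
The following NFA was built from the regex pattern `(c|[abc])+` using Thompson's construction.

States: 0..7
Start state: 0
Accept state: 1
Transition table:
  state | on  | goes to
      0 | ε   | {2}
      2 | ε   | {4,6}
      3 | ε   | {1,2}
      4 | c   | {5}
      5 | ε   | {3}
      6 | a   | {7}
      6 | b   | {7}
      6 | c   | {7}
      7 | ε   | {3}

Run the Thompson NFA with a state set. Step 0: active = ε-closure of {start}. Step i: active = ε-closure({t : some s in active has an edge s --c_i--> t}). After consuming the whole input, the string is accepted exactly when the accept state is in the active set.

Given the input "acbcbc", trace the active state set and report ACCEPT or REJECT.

initial (ε-close {0}): {0,2,4,6}
'a' @ 1: {1,2,3,4,6,7}  [accepting]
'c' @ 2: {1,2,3,4,5,6,7}  [accepting]
'b' @ 3: {1,2,3,4,6,7}  [accepting]
'c' @ 4: {1,2,3,4,5,6,7}  [accepting]
'b' @ 5: {1,2,3,4,6,7}  [accepting]
'c' @ 6: {1,2,3,4,5,6,7}  [accepting]
end set {1,2,3,4,5,6,7} — state 1 in

Answer: ACCEPT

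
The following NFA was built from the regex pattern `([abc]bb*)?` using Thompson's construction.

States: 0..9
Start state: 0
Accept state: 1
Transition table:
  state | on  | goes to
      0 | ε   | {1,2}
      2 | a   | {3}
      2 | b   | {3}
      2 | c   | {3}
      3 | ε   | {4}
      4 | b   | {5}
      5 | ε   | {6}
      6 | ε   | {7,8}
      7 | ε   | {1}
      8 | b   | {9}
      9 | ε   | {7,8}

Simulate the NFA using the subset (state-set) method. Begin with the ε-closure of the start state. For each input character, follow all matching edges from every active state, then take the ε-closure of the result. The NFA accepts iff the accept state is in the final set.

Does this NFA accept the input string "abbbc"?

initial (ε-close {0}): {0,1,2}
'a' @ 1: {3,4}
'b' @ 2: {1,5,6,7,8}  (accept∈set)
'b' @ 3: {1,7,8,9}  (accept∈set)
'b' @ 4: {1,7,8,9}  (accept∈set)
'c' @ 5: {}  — state set empty
after full input: {}  (accept=1 not in)

Answer: REJECT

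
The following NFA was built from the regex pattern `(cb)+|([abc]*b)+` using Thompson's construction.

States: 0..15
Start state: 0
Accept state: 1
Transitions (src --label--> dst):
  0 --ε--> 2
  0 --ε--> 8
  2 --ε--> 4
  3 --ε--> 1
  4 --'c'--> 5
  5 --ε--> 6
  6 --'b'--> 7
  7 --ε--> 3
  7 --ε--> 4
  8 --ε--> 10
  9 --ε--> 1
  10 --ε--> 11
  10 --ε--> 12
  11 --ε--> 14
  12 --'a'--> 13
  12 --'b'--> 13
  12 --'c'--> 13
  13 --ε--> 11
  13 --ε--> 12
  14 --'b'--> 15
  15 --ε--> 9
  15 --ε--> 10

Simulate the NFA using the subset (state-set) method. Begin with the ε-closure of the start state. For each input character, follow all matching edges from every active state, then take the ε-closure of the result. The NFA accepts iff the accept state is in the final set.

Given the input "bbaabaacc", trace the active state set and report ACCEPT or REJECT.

Answer: REJECT

Derivation:
initial (ε-close {0}): {0,2,4,8,10,11,12,14}
'b' @ 1: {1,9,10,11,12,13,14,15}  [accepting]
'b' @ 2: {1,9,10,11,12,13,14,15}  [accepting]
'a' @ 3: {11,12,13,14}
'a' @ 4: {11,12,13,14}
'b' @ 5: {1,9,10,11,12,13,14,15}  [accepting]
'a' @ 6: {11,12,13,14}
'a' @ 7: {11,12,13,14}
'c' @ 8: {11,12,13,14}
'c' @ 9: {11,12,13,14}
end set {11,12,13,14} — state 1 not in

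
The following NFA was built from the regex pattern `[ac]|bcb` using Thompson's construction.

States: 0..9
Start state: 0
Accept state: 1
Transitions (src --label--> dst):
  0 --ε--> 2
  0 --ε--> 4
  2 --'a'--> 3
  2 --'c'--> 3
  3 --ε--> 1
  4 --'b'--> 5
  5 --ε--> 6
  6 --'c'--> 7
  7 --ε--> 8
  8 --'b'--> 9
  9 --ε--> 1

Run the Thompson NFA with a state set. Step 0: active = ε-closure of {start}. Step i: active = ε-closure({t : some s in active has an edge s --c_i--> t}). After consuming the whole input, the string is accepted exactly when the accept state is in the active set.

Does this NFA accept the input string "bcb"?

Answer: ACCEPT

Derivation:
initial (ε-close {0}): {0,2,4}
'b' @ 1: {5,6}
'c' @ 2: {7,8}
'b' @ 3: {1,9}  [accepting]
final: {1,9}; accept 1 in set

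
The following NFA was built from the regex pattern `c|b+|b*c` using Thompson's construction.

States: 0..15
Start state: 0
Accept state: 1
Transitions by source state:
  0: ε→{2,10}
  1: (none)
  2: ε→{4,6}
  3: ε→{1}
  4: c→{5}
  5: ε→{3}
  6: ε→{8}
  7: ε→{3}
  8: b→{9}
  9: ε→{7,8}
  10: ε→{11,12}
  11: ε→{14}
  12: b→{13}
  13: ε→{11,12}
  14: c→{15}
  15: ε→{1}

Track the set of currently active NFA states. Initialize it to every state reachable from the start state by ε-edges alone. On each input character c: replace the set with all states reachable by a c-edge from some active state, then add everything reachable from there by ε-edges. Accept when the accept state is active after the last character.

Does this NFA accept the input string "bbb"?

initial (ε-close {0}): {0,2,4,6,8,10,11,12,14}
'b' @ 1: {1,3,7,8,9,11,12,13,14}  ✓accept
'b' @ 2: {1,3,7,8,9,11,12,13,14}  ✓accept
'b' @ 3: {1,3,7,8,9,11,12,13,14}  ✓accept
end set {1,3,7,8,9,11,12,13,14} — state 1 in

Answer: ACCEPT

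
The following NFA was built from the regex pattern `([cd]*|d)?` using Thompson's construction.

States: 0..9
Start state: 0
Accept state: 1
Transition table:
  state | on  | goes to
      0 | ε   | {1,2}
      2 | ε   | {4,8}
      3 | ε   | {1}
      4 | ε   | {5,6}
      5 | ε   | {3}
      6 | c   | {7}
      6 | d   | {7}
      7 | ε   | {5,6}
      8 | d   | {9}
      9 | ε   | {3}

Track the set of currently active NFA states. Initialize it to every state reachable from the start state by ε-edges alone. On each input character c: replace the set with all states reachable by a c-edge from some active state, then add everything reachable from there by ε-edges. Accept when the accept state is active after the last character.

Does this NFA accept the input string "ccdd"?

start: ε-closure({0}) = {0,1,2,3,4,5,6,8}
'c' @ 1: {1,3,5,6,7}  ✓accept
'c' @ 2: {1,3,5,6,7}  ✓accept
'd' @ 3: {1,3,5,6,7}  ✓accept
'd' @ 4: {1,3,5,6,7}  ✓accept
end set {1,3,5,6,7} — state 1 in

Answer: ACCEPT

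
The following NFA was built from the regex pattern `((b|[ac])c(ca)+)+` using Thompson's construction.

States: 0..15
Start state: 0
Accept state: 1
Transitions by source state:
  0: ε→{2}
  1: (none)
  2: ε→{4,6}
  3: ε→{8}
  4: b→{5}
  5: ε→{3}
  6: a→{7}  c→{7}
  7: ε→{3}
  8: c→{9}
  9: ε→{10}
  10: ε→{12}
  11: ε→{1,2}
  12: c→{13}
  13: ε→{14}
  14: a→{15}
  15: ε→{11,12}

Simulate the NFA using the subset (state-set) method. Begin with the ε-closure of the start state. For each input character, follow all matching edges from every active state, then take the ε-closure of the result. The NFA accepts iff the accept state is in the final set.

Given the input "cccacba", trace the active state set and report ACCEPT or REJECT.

Answer: REJECT

Steps:
initial (ε-close {0}): {0,2,4,6}
'c' @ 1: {3,7,8}
'c' @ 2: {9,10,12}
'c' @ 3: {13,14}
'a' @ 4: {1,2,4,6,11,12,15}  (accept∈set)
'c' @ 5: {3,7,8,13,14}
'b' @ 6: {}  — no active states
rest 'a' ignored (set empty)
after full input: {}  (accept=1 not in)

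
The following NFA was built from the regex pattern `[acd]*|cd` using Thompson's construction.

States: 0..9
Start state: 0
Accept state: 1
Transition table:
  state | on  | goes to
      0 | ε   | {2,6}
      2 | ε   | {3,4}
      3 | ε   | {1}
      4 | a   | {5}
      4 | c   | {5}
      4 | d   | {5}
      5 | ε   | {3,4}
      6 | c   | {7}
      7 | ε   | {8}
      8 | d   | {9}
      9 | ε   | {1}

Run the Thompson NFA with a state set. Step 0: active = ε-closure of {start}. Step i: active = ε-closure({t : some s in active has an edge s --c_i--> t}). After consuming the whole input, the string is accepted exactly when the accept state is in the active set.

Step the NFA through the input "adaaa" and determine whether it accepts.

initial (ε-close {0}): {0,1,2,3,4,6}
'a' @ 1: {1,3,4,5}  [accepting]
'd' @ 2: {1,3,4,5}  [accepting]
'a' @ 3: {1,3,4,5}  [accepting]
'a' @ 4: {1,3,4,5}  [accepting]
'a' @ 5: {1,3,4,5}  [accepting]
final: {1,3,4,5}; accept 1 in set

Answer: ACCEPT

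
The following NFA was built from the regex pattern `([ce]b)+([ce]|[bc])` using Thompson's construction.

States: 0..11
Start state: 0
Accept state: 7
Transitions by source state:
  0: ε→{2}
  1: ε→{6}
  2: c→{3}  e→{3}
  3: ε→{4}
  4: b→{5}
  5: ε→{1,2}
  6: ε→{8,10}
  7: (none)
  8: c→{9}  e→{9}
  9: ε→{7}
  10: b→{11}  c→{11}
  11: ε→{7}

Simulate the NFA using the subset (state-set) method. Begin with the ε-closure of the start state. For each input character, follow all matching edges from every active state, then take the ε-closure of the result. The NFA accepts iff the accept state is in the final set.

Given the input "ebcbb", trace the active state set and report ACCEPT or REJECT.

start: ε-closure({0}) = {0,2}
'e' @ 1: {3,4}
'b' @ 2: {1,2,5,6,8,10}
'c' @ 3: {3,4,7,9,11}  [accepting]
'b' @ 4: {1,2,5,6,8,10}
'b' @ 5: {7,11}  [accepting]
final: {7,11}; accept 7 in set

Answer: ACCEPT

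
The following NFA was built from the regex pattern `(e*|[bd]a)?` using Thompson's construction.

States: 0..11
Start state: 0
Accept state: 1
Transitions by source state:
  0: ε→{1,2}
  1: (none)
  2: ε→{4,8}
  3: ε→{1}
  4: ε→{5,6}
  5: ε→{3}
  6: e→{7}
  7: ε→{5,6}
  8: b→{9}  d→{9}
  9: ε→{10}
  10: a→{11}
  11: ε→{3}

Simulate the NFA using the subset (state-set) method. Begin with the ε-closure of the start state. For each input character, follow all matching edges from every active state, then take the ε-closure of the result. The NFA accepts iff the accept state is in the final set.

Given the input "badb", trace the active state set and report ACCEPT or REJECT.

Answer: REJECT

Derivation:
initial (ε-close {0}): {0,1,2,3,4,5,6,8}
'b' @ 1: {9,10}
'a' @ 2: {1,3,11}  [accepting]
'd' @ 3: {}  — state set empty
rest 'b' ignored (set empty)
final: {}; accept 1 not in set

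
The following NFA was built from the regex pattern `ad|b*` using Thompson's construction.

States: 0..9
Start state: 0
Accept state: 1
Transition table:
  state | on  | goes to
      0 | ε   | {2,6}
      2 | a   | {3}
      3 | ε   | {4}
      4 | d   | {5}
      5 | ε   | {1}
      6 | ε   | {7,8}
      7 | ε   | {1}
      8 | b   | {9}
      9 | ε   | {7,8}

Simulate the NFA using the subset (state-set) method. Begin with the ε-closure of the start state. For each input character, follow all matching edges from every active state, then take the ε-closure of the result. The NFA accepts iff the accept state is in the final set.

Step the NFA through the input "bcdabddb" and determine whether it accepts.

Answer: REJECT

Trace:
S₀ = ε-closure({0}) = {0,1,2,6,7,8}
'b' @ 1: {1,7,8,9}  (accept∈set)
'c' @ 2: {}  — dead — no transitions
rest 'dabddb' ignored (set empty)
after full input: {}  (accept=1 not in)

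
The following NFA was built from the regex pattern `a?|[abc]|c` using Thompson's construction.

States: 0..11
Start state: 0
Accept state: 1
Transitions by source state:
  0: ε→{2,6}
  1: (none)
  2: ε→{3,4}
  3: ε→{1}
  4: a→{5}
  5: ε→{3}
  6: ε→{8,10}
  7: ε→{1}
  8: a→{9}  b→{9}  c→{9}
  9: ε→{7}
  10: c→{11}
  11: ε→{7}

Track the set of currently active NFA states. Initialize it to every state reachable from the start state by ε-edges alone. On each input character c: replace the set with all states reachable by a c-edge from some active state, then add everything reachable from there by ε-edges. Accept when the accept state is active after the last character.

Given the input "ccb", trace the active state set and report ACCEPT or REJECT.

Answer: REJECT

Derivation:
initial (ε-close {0}): {0,1,2,3,4,6,8,10}
'c' @ 1: {1,7,9,11}  [accepting]
'c' @ 2: {}  — dead — no transitions
rest 'b' ignored (set empty)
final: {}; accept 1 not in set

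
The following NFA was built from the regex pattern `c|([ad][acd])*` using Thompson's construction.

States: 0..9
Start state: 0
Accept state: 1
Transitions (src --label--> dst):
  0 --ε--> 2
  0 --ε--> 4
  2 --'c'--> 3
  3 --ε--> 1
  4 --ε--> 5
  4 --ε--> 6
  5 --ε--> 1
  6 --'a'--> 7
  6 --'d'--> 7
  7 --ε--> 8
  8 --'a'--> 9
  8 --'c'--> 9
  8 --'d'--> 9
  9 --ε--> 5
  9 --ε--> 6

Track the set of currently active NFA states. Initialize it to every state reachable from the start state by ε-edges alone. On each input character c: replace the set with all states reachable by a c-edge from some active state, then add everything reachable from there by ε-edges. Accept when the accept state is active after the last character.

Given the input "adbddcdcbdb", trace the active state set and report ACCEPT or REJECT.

initial (ε-close {0}): {0,1,2,4,5,6}
'a' @ 1: {7,8}
'd' @ 2: {1,5,6,9}  [accepting]
'b' @ 3: {}  — no active states
rest 'ddcdcbdb' ignored (set empty)
final: {}; accept 1 not in set

Answer: REJECT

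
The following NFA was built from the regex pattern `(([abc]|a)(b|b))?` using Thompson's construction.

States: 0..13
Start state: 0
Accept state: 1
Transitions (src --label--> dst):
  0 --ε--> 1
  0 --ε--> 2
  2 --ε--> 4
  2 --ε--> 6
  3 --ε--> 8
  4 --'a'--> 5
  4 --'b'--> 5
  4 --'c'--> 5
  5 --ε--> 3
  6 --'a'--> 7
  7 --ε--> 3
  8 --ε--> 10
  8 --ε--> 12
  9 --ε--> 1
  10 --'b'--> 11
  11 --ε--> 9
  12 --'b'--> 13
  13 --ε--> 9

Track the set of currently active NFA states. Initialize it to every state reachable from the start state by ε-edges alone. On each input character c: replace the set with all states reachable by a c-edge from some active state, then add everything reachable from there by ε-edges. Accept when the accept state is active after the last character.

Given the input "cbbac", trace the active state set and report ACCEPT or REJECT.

Answer: REJECT

Steps:
S₀ = ε-closure({0}) = {0,1,2,4,6}
'c' @ 1: {3,5,8,10,12}
'b' @ 2: {1,9,11,13}  [accepting]
'b' @ 3: {}  — no active states
rest 'ac' ignored (set empty)
after full input: {}  (accept=1 not in)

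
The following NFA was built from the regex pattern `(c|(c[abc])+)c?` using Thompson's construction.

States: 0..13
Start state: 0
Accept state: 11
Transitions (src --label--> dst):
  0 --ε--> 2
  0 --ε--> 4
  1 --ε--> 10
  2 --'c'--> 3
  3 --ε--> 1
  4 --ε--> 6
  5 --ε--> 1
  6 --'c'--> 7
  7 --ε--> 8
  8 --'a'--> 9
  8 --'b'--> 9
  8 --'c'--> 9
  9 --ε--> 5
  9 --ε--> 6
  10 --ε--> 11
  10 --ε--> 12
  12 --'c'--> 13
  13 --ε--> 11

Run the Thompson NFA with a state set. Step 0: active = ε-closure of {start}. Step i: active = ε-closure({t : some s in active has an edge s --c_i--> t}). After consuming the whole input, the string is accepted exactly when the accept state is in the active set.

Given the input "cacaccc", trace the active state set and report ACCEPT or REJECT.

S₀ = ε-closure({0}) = {0,2,4,6}
'c' @ 1: {1,3,7,8,10,11,12}  [accepting]
'a' @ 2: {1,5,6,9,10,11,12}  [accepting]
'c' @ 3: {7,8,11,13}  [accepting]
'a' @ 4: {1,5,6,9,10,11,12}  [accepting]
'c' @ 5: {7,8,11,13}  [accepting]
'c' @ 6: {1,5,6,9,10,11,12}  [accepting]
'c' @ 7: {7,8,11,13}  [accepting]
end set {7,8,11,13} — state 11 in

Answer: ACCEPT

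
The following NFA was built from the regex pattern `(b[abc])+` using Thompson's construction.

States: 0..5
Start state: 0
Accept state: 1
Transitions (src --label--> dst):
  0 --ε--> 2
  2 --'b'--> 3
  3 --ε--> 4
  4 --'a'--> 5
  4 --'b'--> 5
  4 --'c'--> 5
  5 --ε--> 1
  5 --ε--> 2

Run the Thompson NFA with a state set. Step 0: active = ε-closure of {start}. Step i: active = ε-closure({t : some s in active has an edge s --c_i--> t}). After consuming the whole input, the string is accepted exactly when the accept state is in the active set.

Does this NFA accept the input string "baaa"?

Answer: REJECT

Trace:
initial (ε-close {0}): {0,2}
'b' @ 1: {3,4}
'a' @ 2: {1,2,5}  [accepting]
'a' @ 3: {}  — state set empty
rest 'a' ignored (set empty)
after full input: {}  (accept=1 not in)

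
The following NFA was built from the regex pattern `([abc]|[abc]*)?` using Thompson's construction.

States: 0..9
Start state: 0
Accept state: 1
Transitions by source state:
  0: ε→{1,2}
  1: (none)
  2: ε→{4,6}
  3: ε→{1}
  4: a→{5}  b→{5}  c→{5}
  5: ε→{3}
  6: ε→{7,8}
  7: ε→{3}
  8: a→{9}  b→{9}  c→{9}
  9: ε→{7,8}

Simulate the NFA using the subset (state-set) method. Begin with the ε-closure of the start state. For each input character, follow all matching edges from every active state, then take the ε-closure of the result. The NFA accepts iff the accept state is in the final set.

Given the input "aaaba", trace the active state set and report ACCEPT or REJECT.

Answer: ACCEPT

Derivation:
initial (ε-close {0}): {0,1,2,3,4,6,7,8}
'a' @ 1: {1,3,5,7,8,9}  ✓accept
'a' @ 2: {1,3,7,8,9}  ✓accept
'a' @ 3: {1,3,7,8,9}  ✓accept
'b' @ 4: {1,3,7,8,9}  ✓accept
'a' @ 5: {1,3,7,8,9}  ✓accept
after full input: {1,3,7,8,9}  (accept=1 in)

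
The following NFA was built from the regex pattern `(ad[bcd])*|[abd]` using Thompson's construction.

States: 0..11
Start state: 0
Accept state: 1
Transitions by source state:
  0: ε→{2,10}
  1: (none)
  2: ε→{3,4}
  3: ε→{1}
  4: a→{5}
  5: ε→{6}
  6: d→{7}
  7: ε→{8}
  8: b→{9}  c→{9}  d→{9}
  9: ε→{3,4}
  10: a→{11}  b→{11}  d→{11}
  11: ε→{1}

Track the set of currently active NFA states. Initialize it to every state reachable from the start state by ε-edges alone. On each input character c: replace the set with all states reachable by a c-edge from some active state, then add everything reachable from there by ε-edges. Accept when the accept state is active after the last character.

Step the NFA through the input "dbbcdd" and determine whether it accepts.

Answer: REJECT

Trace:
S₀ = ε-closure({0}) = {0,1,2,3,4,10}
'd' @ 1: {1,11}  (accept∈set)
'b' @ 2: {}  — dead — no transitions
rest 'bcdd' ignored (set empty)
end set {} — state 1 not in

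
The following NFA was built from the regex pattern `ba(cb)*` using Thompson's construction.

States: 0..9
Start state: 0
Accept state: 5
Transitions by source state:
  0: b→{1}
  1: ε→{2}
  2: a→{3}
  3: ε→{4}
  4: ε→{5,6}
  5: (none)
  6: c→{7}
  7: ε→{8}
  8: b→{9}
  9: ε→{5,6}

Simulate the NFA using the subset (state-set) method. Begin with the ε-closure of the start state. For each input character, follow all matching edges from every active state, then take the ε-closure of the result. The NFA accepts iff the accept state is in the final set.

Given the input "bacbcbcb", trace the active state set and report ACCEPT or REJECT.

initial (ε-close {0}): {0}
'b' @ 1: {1,2}
'a' @ 2: {3,4,5,6}  (accept∈set)
'c' @ 3: {7,8}
'b' @ 4: {5,6,9}  (accept∈set)
'c' @ 5: {7,8}
'b' @ 6: {5,6,9}  (accept∈set)
'c' @ 7: {7,8}
'b' @ 8: {5,6,9}  (accept∈set)
final: {5,6,9}; accept 5 in set

Answer: ACCEPT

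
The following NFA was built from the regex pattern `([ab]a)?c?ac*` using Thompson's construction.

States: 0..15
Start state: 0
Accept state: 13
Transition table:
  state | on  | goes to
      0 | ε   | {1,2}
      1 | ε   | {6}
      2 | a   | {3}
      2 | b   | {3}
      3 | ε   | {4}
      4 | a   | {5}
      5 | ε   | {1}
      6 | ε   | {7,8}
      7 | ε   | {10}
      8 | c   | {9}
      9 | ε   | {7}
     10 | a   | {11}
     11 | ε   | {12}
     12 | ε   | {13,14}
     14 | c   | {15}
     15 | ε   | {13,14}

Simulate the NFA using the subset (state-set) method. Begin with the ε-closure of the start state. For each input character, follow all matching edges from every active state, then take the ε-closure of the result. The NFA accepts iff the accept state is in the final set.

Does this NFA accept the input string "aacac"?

start: ε-closure({0}) = {0,1,2,6,7,8,10}
'a' @ 1: {3,4,11,12,13,14}  [accepting]
'a' @ 2: {1,5,6,7,8,10}
'c' @ 3: {7,9,10}
'a' @ 4: {11,12,13,14}  [accepting]
'c' @ 5: {13,14,15}  [accepting]
after full input: {13,14,15}  (accept=13 in)

Answer: ACCEPT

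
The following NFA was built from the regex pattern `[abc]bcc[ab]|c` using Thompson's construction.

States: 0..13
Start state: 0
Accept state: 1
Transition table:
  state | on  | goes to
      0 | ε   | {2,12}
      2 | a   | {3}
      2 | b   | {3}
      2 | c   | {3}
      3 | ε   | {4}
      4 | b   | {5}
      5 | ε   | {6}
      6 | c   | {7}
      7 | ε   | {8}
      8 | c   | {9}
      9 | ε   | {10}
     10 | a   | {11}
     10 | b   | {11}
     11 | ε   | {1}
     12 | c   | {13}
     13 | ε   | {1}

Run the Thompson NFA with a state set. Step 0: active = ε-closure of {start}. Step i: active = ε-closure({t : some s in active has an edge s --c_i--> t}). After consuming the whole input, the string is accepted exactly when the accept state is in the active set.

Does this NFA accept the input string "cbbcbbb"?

Answer: REJECT

Steps:
start: ε-closure({0}) = {0,2,12}
'c' @ 1: {1,3,4,13}  (accept∈set)
'b' @ 2: {5,6}
'b' @ 3: {}  — state set empty
rest 'cbbb' ignored (set empty)
end set {} — state 1 not in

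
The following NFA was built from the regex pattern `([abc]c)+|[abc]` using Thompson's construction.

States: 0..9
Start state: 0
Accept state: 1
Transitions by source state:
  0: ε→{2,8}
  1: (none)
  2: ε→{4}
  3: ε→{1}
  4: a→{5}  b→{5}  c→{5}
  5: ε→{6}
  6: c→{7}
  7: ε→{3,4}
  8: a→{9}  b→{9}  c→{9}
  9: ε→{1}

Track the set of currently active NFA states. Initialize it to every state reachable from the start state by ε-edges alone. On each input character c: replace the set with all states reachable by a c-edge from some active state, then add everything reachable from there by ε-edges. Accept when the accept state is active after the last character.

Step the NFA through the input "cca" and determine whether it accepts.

start: ε-closure({0}) = {0,2,4,8}
'c' @ 1: {1,5,6,9}  [accepting]
'c' @ 2: {1,3,4,7}  [accepting]
'a' @ 3: {5,6}
after full input: {5,6}  (accept=1 not in)

Answer: REJECT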